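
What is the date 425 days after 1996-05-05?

July 4, 1997

+365 (one year) → May 5, 1997 (60 left).
May has 31 days: +27 → Jun 1, 1997 (33 left).
Jun has 30 days: +30 → Jul 1, 1997 (3 left).
+3 → Jul 4, 1997.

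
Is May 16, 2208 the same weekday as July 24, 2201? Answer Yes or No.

From Jul 24, 2201 to May 16, 2208 is 2488 days.
2488 mod 7 = 3, so they are different weekdays.
(Jul 24, 2201 is a Friday; May 16, 2208 is a Monday.)

No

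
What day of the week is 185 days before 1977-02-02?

Feb 2, 1977 is a Wednesday.
185 mod 7 = 3, so 185 days before a Wednesday is Wednesday − 3 = Sunday.

Sunday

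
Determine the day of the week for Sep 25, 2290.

Doomsday rule: the anchor day for the 2200s is Friday. For year 90: 90÷12 = 7 r 6, and 6÷4 = 1, so 7+6+1 = 14.
Friday + 14 ≡ Friday — that's 2290's doomsday.
In September the doomsday date is Sep 5.
Sep 25 is 20 days after Sep 5; 20 mod 7 = 6, so Friday + 6 = Thursday.

Thursday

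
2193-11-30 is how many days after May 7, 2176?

May 7, 2176 → May 7, 2177: 365 days.
May 7, 2177 → May 7, 2178: 365 days.
May 7, 2178 → May 7, 2179: 365 days.
May 7, 2179 → May 7, 2180: 366 days (Feb 29, 2180 is in that span).
May 7, 2180 → May 7, 2181: 365 days.
May 7, 2181 → May 7, 2182: 365 days.
May 7, 2182 → May 7, 2183: 365 days.
May 7, 2183 → May 7, 2184: 366 days (Feb 29, 2184 is in that span).
May 7, 2184 → May 7, 2185: 365 days.
May 7, 2185 → May 7, 2186: 365 days.
May 7, 2186 → May 7, 2187: 365 days.
May 7, 2187 → May 7, 2188: 366 days (Feb 29, 2188 is in that span).
May 7, 2188 → May 7, 2189: 365 days.
May 7, 2189 → May 7, 2190: 365 days.
May 7, 2190 → May 7, 2191: 365 days.
May 7, 2191 → May 7, 2192: 366 days (Feb 29, 2192 is in that span).
May 7, 2192 → May 7, 2193: 365 days.
May 7, 2193 → Jun 7, 2193: 31 days (May has 31).
Jun 7, 2193 → Jul 7, 2193: 30 days (June has 30).
Jul 7, 2193 → Aug 7, 2193: 31 days (July has 31).
Aug 7, 2193 → Sep 7, 2193: 31 days (August has 31).
Sep 7, 2193 → Oct 7, 2193: 30 days (September has 30).
Oct 7, 2193 → Nov 7, 2193: 31 days (October has 31).
Nov 7, 2193 → Nov 30, 2193: 23 days.
Total: 6416 days.

6416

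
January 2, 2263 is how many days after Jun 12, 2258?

1665

Jun 12, 2258 → Jun 12, 2259: 365 days.
Jun 12, 2259 → Jun 12, 2260: 366 days (Feb 29, 2260 is in that span).
Jun 12, 2260 → Jun 12, 2261: 365 days.
Jun 12, 2261 → Jun 12, 2262: 365 days.
Jun 12, 2262 → Jul 12, 2262: 30 days (June has 30).
Jul 12, 2262 → Aug 12, 2262: 31 days (July has 31).
Aug 12, 2262 → Sep 12, 2262: 31 days (August has 31).
Sep 12, 2262 → Oct 12, 2262: 30 days (September has 30).
Oct 12, 2262 → Nov 12, 2262: 31 days (October has 31).
Nov 12, 2262 → Dec 12, 2262: 30 days (November has 30).
Dec 12, 2262 → Jan 2, 2263: 21 days.
Total: 1665 days.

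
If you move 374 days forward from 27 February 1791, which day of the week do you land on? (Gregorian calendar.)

Wednesday

First find the weekday of Feb 27, 1791. Doomsday rule: the anchor day for the 1700s is Sunday. For year 91: 91÷12 = 7 r 7, and 7÷4 = 1, so 7+7+1 = 15.
Sunday + 15 ≡ Monday — that's 1791's doomsday.
In February the doomsday date is Feb 28 (1791 is not a leap year).
Feb 27 is 1 day before Feb 28; 1 mod 7 = 1, so Monday − 1 = Sunday.
374 mod 7 = 3, so 374 days after a Sunday is Sunday + 3 = Wednesday.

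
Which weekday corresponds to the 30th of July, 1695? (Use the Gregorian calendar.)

Doomsday rule: the anchor day for the 1600s is Tuesday. For year 95: 95÷12 = 7 r 11, and 11÷4 = 2, so 7+11+2 = 20.
Tuesday + 20 ≡ Monday — that's 1695's doomsday.
In July the doomsday date is Jul 11.
Jul 30 is 19 days after Jul 11; 19 mod 7 = 5, so Monday + 5 = Saturday.

Saturday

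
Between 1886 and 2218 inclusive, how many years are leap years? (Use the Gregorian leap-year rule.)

80

Multiples of 4 in [1886,2218]: 83.
Of those, multiples of 100: 4 (not leap unless ÷400).
Multiples of 400: 1.
Leap years = 83 − 4 + 1 = 80.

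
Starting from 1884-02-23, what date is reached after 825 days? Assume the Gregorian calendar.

+366 (one year; includes Feb 29, 1884) → Feb 23, 1885 (459 left).
+365 (one year) → Feb 23, 1886 (94 left).
Feb has 28 days: +6 → Mar 1, 1886 (88 left).
Mar has 31 days: +31 → Apr 1, 1886 (57 left).
Apr has 30 days: +30 → May 1, 1886 (27 left).
+27 → May 28, 1886.

May 28, 1886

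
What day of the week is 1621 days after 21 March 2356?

Sunday

Mar 21, 2356 is a Wednesday.
1621 mod 7 = 4, so 1621 days after a Wednesday is Wednesday + 4 = Sunday.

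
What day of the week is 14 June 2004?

January 1, 2004 is a Thursday.
Jan 1, 2004 → Feb 1, 2004: 31 days (January has 31).
Feb 1, 2004 → Mar 1, 2004: 29 days (February has 29).
Mar 1, 2004 → Apr 1, 2004: 31 days (March has 31).
Apr 1, 2004 → May 1, 2004: 30 days (April has 30).
May 1, 2004 → Jun 1, 2004: 31 days (May has 31).
Jun 1, 2004 → Jun 14, 2004: 13 days.
Total: 165 days.
165 mod 7 = 4, so Thursday + 4 = Monday.

Monday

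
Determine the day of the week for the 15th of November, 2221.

Doomsday rule: the anchor day for the 2200s is Friday. For year 21: 21÷12 = 1 r 9, and 9÷4 = 2, so 1+9+2 = 12.
Friday + 12 ≡ Wednesday — that's 2221's doomsday.
In November the doomsday date is Nov 7.
Nov 15 is 8 days after Nov 7; 8 mod 7 = 1, so Wednesday + 1 = Thursday.

Thursday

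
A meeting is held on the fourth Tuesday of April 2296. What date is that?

April 28, 2296

April 1, 2296 is a Wednesday.
The first Tuesday is therefore April 7 (6 days later).
The fourth Tuesday is 7 + 3×7 = April 28.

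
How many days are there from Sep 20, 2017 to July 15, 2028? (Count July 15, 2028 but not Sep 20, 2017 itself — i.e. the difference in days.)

Sep 20, 2017 → Sep 20, 2018: 365 days.
Sep 20, 2018 → Sep 20, 2019: 365 days.
Sep 20, 2019 → Sep 20, 2020: 366 days (Feb 29, 2020 is in that span).
Sep 20, 2020 → Sep 20, 2021: 365 days.
Sep 20, 2021 → Sep 20, 2022: 365 days.
Sep 20, 2022 → Sep 20, 2023: 365 days.
Sep 20, 2023 → Sep 20, 2024: 366 days (Feb 29, 2024 is in that span).
Sep 20, 2024 → Sep 20, 2025: 365 days.
Sep 20, 2025 → Sep 20, 2026: 365 days.
Sep 20, 2026 → Sep 20, 2027: 365 days.
Sep 20, 2027 → Oct 20, 2027: 30 days (September has 30).
Oct 20, 2027 → Nov 20, 2027: 31 days (October has 31).
Nov 20, 2027 → Dec 20, 2027: 30 days (November has 30).
Dec 20, 2027 → Jan 20, 2028: 31 days (December has 31).
Jan 20, 2028 → Feb 20, 2028: 31 days (January has 31).
Feb 20, 2028 → Mar 20, 2028: 29 days (February has 29).
Mar 20, 2028 → Apr 20, 2028: 31 days (March has 31).
Apr 20, 2028 → May 20, 2028: 30 days (April has 30).
May 20, 2028 → Jun 20, 2028: 31 days (May has 31).
Jun 20, 2028 → Jul 15, 2028: 25 days.
Total: 3951 days.

3951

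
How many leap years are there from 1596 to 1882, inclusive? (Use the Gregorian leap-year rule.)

70

Multiples of 4 in [1596,1882]: 72.
Of those, multiples of 100: 3 (not leap unless ÷400).
Multiples of 400: 1.
Leap years = 72 − 3 + 1 = 70.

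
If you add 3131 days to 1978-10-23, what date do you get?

+365 (one year) → Oct 23, 1979 (2766 left).
+366 (one year; includes Feb 29, 1980) → Oct 23, 1980 (2400 left).
+365 (one year) → Oct 23, 1981 (2035 left).
+365 (one year) → Oct 23, 1982 (1670 left).
+365 (one year) → Oct 23, 1983 (1305 left).
+366 (one year; includes Feb 29, 1984) → Oct 23, 1984 (939 left).
+365 (one year) → Oct 23, 1985 (574 left).
+365 (one year) → Oct 23, 1986 (209 left).
Oct has 31 days: +9 → Nov 1, 1986 (200 left).
Nov has 30 days: +30 → Dec 1, 1986 (170 left).
Dec has 31 days: +31 → Jan 1, 1987 (139 left).
Jan has 31 days: +31 → Feb 1, 1987 (108 left).
Feb has 28 days: +28 → Mar 1, 1987 (80 left).
Mar has 31 days: +31 → Apr 1, 1987 (49 left).
Apr has 30 days: +30 → May 1, 1987 (19 left).
+19 → May 20, 1987.

May 20, 1987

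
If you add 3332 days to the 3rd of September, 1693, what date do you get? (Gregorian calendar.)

+365 (one year) → Sep 3, 1694 (2967 left).
+365 (one year) → Sep 3, 1695 (2602 left).
+366 (one year; includes Feb 29, 1696) → Sep 3, 1696 (2236 left).
+365 (one year) → Sep 3, 1697 (1871 left).
+365 (one year) → Sep 3, 1698 (1506 left).
+365 (one year) → Sep 3, 1699 (1141 left).
+365 (one year) → Sep 3, 1700 (776 left).
+365 (one year) → Sep 3, 1701 (411 left).
+365 (one year) → Sep 3, 1702 (46 left).
Sep has 30 days: +28 → Oct 1, 1702 (18 left).
+18 → Oct 19, 1702.

October 19, 1702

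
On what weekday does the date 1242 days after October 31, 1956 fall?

Saturday

Oct 31, 1956 is a Wednesday.
1242 mod 7 = 3, so 1242 days after a Wednesday is Wednesday + 3 = Saturday.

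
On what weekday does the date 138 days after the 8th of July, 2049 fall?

First find the weekday of Jul 8, 2049. Doomsday rule: the anchor day for the 2000s is Tuesday. For year 49: 49÷12 = 4 r 1, and 1÷4 = 0, so 4+1+0 = 5.
Tuesday + 5 ≡ Sunday — that's 2049's doomsday.
In July the doomsday date is Jul 11.
Jul 8 is 3 days before Jul 11; 3 mod 7 = 3, so Sunday − 3 = Thursday.
138 mod 7 = 5, so 138 days after a Thursday is Thursday + 5 = Tuesday.

Tuesday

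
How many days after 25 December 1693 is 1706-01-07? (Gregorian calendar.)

4395

Dec 25, 1693 → Dec 25, 1694: 365 days.
Dec 25, 1694 → Dec 25, 1695: 365 days.
Dec 25, 1695 → Dec 25, 1696: 366 days (Feb 29, 1696 is in that span).
Dec 25, 1696 → Dec 25, 1697: 365 days.
Dec 25, 1697 → Dec 25, 1698: 365 days.
Dec 25, 1698 → Dec 25, 1699: 365 days.
Dec 25, 1699 → Dec 25, 1700: 365 days.
Dec 25, 1700 → Dec 25, 1701: 365 days.
Dec 25, 1701 → Dec 25, 1702: 365 days.
Dec 25, 1702 → Dec 25, 1703: 365 days.
Dec 25, 1703 → Dec 25, 1704: 366 days (Feb 29, 1704 is in that span).
Dec 25, 1704 → Jan 25, 1705: 31 days (December has 31).
Jan 25, 1705 → Feb 25, 1705: 31 days (January has 31).
Feb 25, 1705 → Mar 25, 1705: 28 days (February has 28).
Mar 25, 1705 → Apr 25, 1705: 31 days (March has 31).
Apr 25, 1705 → May 25, 1705: 30 days (April has 30).
May 25, 1705 → Jun 25, 1705: 31 days (May has 31).
Jun 25, 1705 → Jul 25, 1705: 30 days (June has 30).
Jul 25, 1705 → Aug 25, 1705: 31 days (July has 31).
Aug 25, 1705 → Sep 25, 1705: 31 days (August has 31).
Sep 25, 1705 → Oct 25, 1705: 30 days (September has 30).
Oct 25, 1705 → Nov 25, 1705: 31 days (October has 31).
Nov 25, 1705 → Dec 25, 1705: 30 days (November has 30).
Dec 25, 1705 → Jan 7, 1706: 13 days.
Total: 4395 days.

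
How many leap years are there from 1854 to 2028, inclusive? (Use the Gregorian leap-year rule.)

43

Multiples of 4 in [1854,2028]: 44.
Of those, multiples of 100: 2 (not leap unless ÷400).
Multiples of 400: 1.
Leap years = 44 − 2 + 1 = 43.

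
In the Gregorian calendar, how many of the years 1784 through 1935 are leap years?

Multiples of 4 in [1784,1935]: 38.
Of those, multiples of 100: 2 (not leap unless ÷400).
Multiples of 400: 0.
Leap years = 38 − 2 + 0 = 36.

36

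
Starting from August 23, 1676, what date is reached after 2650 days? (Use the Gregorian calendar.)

+365 (one year) → Aug 23, 1677 (2285 left).
+365 (one year) → Aug 23, 1678 (1920 left).
+365 (one year) → Aug 23, 1679 (1555 left).
+366 (one year; includes Feb 29, 1680) → Aug 23, 1680 (1189 left).
+365 (one year) → Aug 23, 1681 (824 left).
+365 (one year) → Aug 23, 1682 (459 left).
+365 (one year) → Aug 23, 1683 (94 left).
Aug has 31 days: +9 → Sep 1, 1683 (85 left).
Sep has 30 days: +30 → Oct 1, 1683 (55 left).
Oct has 31 days: +31 → Nov 1, 1683 (24 left).
+24 → Nov 25, 1683.

November 25, 1683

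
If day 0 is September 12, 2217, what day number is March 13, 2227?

3469

Sep 12, 2217 → Sep 12, 2218: 365 days.
Sep 12, 2218 → Sep 12, 2219: 365 days.
Sep 12, 2219 → Sep 12, 2220: 366 days (Feb 29, 2220 is in that span).
Sep 12, 2220 → Sep 12, 2221: 365 days.
Sep 12, 2221 → Sep 12, 2222: 365 days.
Sep 12, 2222 → Sep 12, 2223: 365 days.
Sep 12, 2223 → Sep 12, 2224: 366 days (Feb 29, 2224 is in that span).
Sep 12, 2224 → Sep 12, 2225: 365 days.
Sep 12, 2225 → Sep 12, 2226: 365 days.
Sep 12, 2226 → Oct 12, 2226: 30 days (September has 30).
Oct 12, 2226 → Nov 12, 2226: 31 days (October has 31).
Nov 12, 2226 → Dec 12, 2226: 30 days (November has 30).
Dec 12, 2226 → Jan 12, 2227: 31 days (December has 31).
Jan 12, 2227 → Feb 12, 2227: 31 days (January has 31).
Feb 12, 2227 → Mar 12, 2227: 28 days (February has 28).
Mar 12, 2227 → Mar 13, 2227: 1 days.
Total: 3469 days.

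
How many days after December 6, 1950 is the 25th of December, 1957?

2576

Dec 6, 1950 → Dec 6, 1951: 365 days.
Dec 6, 1951 → Dec 6, 1952: 366 days (Feb 29, 1952 is in that span).
Dec 6, 1952 → Dec 6, 1953: 365 days.
Dec 6, 1953 → Dec 6, 1954: 365 days.
Dec 6, 1954 → Dec 6, 1955: 365 days.
Dec 6, 1955 → Dec 6, 1956: 366 days (Feb 29, 1956 is in that span).
Dec 6, 1956 → Jan 6, 1957: 31 days (December has 31).
Jan 6, 1957 → Feb 6, 1957: 31 days (January has 31).
Feb 6, 1957 → Mar 6, 1957: 28 days (February has 28).
Mar 6, 1957 → Apr 6, 1957: 31 days (March has 31).
Apr 6, 1957 → May 6, 1957: 30 days (April has 30).
May 6, 1957 → Jun 6, 1957: 31 days (May has 31).
Jun 6, 1957 → Jul 6, 1957: 30 days (June has 30).
Jul 6, 1957 → Aug 6, 1957: 31 days (July has 31).
Aug 6, 1957 → Sep 6, 1957: 31 days (August has 31).
Sep 6, 1957 → Oct 6, 1957: 30 days (September has 30).
Oct 6, 1957 → Nov 6, 1957: 31 days (October has 31).
Nov 6, 1957 → Dec 6, 1957: 30 days (November has 30).
Dec 6, 1957 → Dec 25, 1957: 19 days.
Total: 2576 days.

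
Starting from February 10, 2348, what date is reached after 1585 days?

+366 (one year; includes Feb 29, 2348) → Feb 10, 2349 (1219 left).
+365 (one year) → Feb 10, 2350 (854 left).
+365 (one year) → Feb 10, 2351 (489 left).
+365 (one year) → Feb 10, 2352 (124 left).
Feb has 29 days: +20 → Mar 1, 2352 (104 left).
Mar has 31 days: +31 → Apr 1, 2352 (73 left).
Apr has 30 days: +30 → May 1, 2352 (43 left).
May has 31 days: +31 → Jun 1, 2352 (12 left).
+12 → Jun 13, 2352.

June 13, 2352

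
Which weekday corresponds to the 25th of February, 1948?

January 1, 1948 is a Thursday.
Jan 1, 1948 → Feb 1, 1948: 31 days (January has 31).
Feb 1, 1948 → Feb 25, 1948: 24 days.
Total: 55 days.
55 mod 7 = 6, so Thursday + 6 = Wednesday.

Wednesday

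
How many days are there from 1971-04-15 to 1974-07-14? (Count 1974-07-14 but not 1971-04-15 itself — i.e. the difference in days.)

Apr 15, 1971 → Apr 15, 1972: 366 days (Feb 29, 1972 is in that span).
Apr 15, 1972 → Apr 15, 1973: 365 days.
Apr 15, 1973 → Apr 15, 1974: 365 days.
Apr 15, 1974 → May 15, 1974: 30 days (April has 30).
May 15, 1974 → Jun 15, 1974: 31 days (May has 31).
Jun 15, 1974 → Jul 14, 1974: 29 days.
Total: 1186 days.

1186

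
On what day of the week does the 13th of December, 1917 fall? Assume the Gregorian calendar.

Thursday

January 1, 1917 is a Monday.
Jan 1, 1917 → Feb 1, 1917: 31 days (January has 31).
Feb 1, 1917 → Mar 1, 1917: 28 days (February has 28).
Mar 1, 1917 → Apr 1, 1917: 31 days (March has 31).
Apr 1, 1917 → May 1, 1917: 30 days (April has 30).
May 1, 1917 → Jun 1, 1917: 31 days (May has 31).
Jun 1, 1917 → Jul 1, 1917: 30 days (June has 30).
Jul 1, 1917 → Aug 1, 1917: 31 days (July has 31).
Aug 1, 1917 → Sep 1, 1917: 31 days (August has 31).
Sep 1, 1917 → Oct 1, 1917: 30 days (September has 30).
Oct 1, 1917 → Nov 1, 1917: 31 days (October has 31).
Nov 1, 1917 → Dec 1, 1917: 30 days (November has 30).
Dec 1, 1917 → Dec 13, 1917: 12 days.
Total: 346 days.
346 mod 7 = 3, so Monday + 3 = Thursday.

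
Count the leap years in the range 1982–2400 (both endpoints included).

102

Multiples of 4 in [1982,2400]: 105.
Of those, multiples of 100: 5 (not leap unless ÷400).
Multiples of 400: 2.
Leap years = 105 − 5 + 2 = 102.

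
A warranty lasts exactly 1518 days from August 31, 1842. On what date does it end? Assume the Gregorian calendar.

+365 (one year) → Aug 31, 1843 (1153 left).
+366 (one year; includes Feb 29, 1844) → Aug 31, 1844 (787 left).
+365 (one year) → Aug 31, 1845 (422 left).
+365 (one year) → Aug 31, 1846 (57 left).
Aug has 31 days: +1 → Sep 1, 1846 (56 left).
Sep has 30 days: +30 → Oct 1, 1846 (26 left).
+26 → Oct 27, 1846.

October 27, 1846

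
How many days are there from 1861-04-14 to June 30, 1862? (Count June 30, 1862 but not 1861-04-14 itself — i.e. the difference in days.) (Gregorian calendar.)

442

Apr 14, 1861 → Apr 14, 1862: 365 days.
Apr 14, 1862 → May 14, 1862: 30 days (April has 30).
May 14, 1862 → Jun 14, 1862: 31 days (May has 31).
Jun 14, 1862 → Jun 30, 1862: 16 days.
Total: 442 days.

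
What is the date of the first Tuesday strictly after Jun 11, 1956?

Jun 11, 1956 is a Monday.
From Monday to the next Tuesday is 1 day.
Jun 11, 1956 + 1 = Jun 12, 1956.

June 12, 1956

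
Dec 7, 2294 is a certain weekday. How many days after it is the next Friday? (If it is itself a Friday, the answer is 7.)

7

Dec 7, 2294 is a Friday.
From Friday to the next Friday is 7 days.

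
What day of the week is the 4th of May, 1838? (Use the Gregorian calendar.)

Doomsday rule: the anchor day for the 1800s is Friday. For year 38: 38÷12 = 3 r 2, and 2÷4 = 0, so 3+2+0 = 5.
Friday + 5 ≡ Wednesday — that's 1838's doomsday.
In May the doomsday date is May 9.
May 4 is 5 days before May 9; 5 mod 7 = 5, so Wednesday − 5 = Friday.

Friday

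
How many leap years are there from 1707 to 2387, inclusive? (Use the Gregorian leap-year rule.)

165

Multiples of 4 in [1707,2387]: 170.
Of those, multiples of 100: 6 (not leap unless ÷400).
Multiples of 400: 1.
Leap years = 170 − 6 + 1 = 165.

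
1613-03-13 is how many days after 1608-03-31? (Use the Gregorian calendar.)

1808

Mar 31, 1608 → Mar 31, 1609: 365 days.
Mar 31, 1609 → Mar 31, 1610: 365 days.
Mar 31, 1610 → Mar 31, 1611: 365 days.
Mar 31, 1611 → Mar 31, 1612: 366 days (Feb 29, 1612 is in that span).
Mar 31, 1612 → Apr 30, 1612: 30 days (March has 31).
Apr 30, 1612 → May 30, 1612: 30 days (April has 30).
May 30, 1612 → Jun 30, 1612: 31 days (May has 31).
Jun 30, 1612 → Jul 30, 1612: 30 days (June has 30).
Jul 30, 1612 → Aug 30, 1612: 31 days (July has 31).
Aug 30, 1612 → Sep 30, 1612: 31 days (August has 31).
Sep 30, 1612 → Oct 30, 1612: 30 days (September has 30).
Oct 30, 1612 → Nov 30, 1612: 31 days (October has 31).
Nov 30, 1612 → Dec 30, 1612: 30 days (November has 30).
Dec 30, 1612 → Jan 30, 1613: 31 days (December has 31).
Jan 30, 1613 → Feb 28, 1613: 29 days (January has 31).
Feb 28, 1613 → Mar 13, 1613: 13 days.
Total: 1808 days.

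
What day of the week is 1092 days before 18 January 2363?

Friday

Jan 18, 2363 is a Friday.
1092 mod 7 = 0, so 1092 days before a Friday is Friday − 0 = Friday.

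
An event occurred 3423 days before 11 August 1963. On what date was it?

March 28, 1954

−365 (one year) → Aug 11, 1962 (3058 left).
−365 (one year) → Aug 11, 1961 (2693 left).
−365 (one year) → Aug 11, 1960 (2328 left).
−366 (one year; includes Feb 29, 1960) → Aug 11, 1959 (1962 left).
−365 (one year) → Aug 11, 1958 (1597 left).
−365 (one year) → Aug 11, 1957 (1232 left).
−365 (one year) → Aug 11, 1956 (867 left).
−366 (one year; includes Feb 29, 1956) → Aug 11, 1955 (501 left).
−365 (one year) → Aug 11, 1954 (136 left).
−11 → Jul 31, 1954 (end of Jul, 31 days; 125 left).
−31 → Jun 30, 1954 (end of Jun, 30 days; 94 left).
−30 → May 31, 1954 (end of May, 31 days; 64 left).
−31 → Apr 30, 1954 (end of Apr, 30 days; 33 left).
−30 → Mar 31, 1954 (end of Mar, 31 days; 3 left).
−3 → Mar 28, 1954.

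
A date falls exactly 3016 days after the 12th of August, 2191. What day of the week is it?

Thursday

Aug 12, 2191 is a Friday.
3016 mod 7 = 6, so 3016 days after a Friday is Friday + 6 = Thursday.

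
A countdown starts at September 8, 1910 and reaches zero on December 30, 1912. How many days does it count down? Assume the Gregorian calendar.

Sep 8, 1910 → Sep 8, 1911: 365 days.
Sep 8, 1911 → Sep 8, 1912: 366 days (Feb 29, 1912 is in that span).
Sep 8, 1912 → Oct 8, 1912: 30 days (September has 30).
Oct 8, 1912 → Nov 8, 1912: 31 days (October has 31).
Nov 8, 1912 → Dec 8, 1912: 30 days (November has 30).
Dec 8, 1912 → Dec 30, 1912: 22 days.
Total: 844 days.

844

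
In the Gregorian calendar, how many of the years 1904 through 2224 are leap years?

79

Multiples of 4 in [1904,2224]: 81.
Of those, multiples of 100: 3 (not leap unless ÷400).
Multiples of 400: 1.
Leap years = 81 − 3 + 1 = 79.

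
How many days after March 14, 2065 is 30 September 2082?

Mar 14, 2065 → Mar 14, 2066: 365 days.
Mar 14, 2066 → Mar 14, 2067: 365 days.
Mar 14, 2067 → Mar 14, 2068: 366 days (Feb 29, 2068 is in that span).
Mar 14, 2068 → Mar 14, 2069: 365 days.
Mar 14, 2069 → Mar 14, 2070: 365 days.
Mar 14, 2070 → Mar 14, 2071: 365 days.
Mar 14, 2071 → Mar 14, 2072: 366 days (Feb 29, 2072 is in that span).
Mar 14, 2072 → Mar 14, 2073: 365 days.
Mar 14, 2073 → Mar 14, 2074: 365 days.
Mar 14, 2074 → Mar 14, 2075: 365 days.
Mar 14, 2075 → Mar 14, 2076: 366 days (Feb 29, 2076 is in that span).
Mar 14, 2076 → Mar 14, 2077: 365 days.
Mar 14, 2077 → Mar 14, 2078: 365 days.
Mar 14, 2078 → Mar 14, 2079: 365 days.
Mar 14, 2079 → Mar 14, 2080: 366 days (Feb 29, 2080 is in that span).
Mar 14, 2080 → Mar 14, 2081: 365 days.
Mar 14, 2081 → Mar 14, 2082: 365 days.
Mar 14, 2082 → Apr 14, 2082: 31 days (March has 31).
Apr 14, 2082 → May 14, 2082: 30 days (April has 30).
May 14, 2082 → Jun 14, 2082: 31 days (May has 31).
Jun 14, 2082 → Jul 14, 2082: 30 days (June has 30).
Jul 14, 2082 → Aug 14, 2082: 31 days (July has 31).
Aug 14, 2082 → Sep 14, 2082: 31 days (August has 31).
Sep 14, 2082 → Sep 30, 2082: 16 days.
Total: 6409 days.

6409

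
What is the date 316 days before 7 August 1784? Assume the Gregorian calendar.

September 26, 1783

−7 → Jul 31, 1784 (end of Jul, 31 days; 309 left).
−31 → Jun 30, 1784 (end of Jun, 30 days; 278 left).
−30 → May 31, 1784 (end of May, 31 days; 248 left).
−31 → Apr 30, 1784 (end of Apr, 30 days; 217 left).
−30 → Mar 31, 1784 (end of Mar, 31 days; 187 left).
−31 → Feb 29, 1784 (end of Feb, 29 days; 156 left).
−29 → Jan 31, 1784 (end of Jan, 31 days; 127 left).
−31 → Dec 31, 1783 (end of Dec, 31 days; 96 left).
−31 → Nov 30, 1783 (end of Nov, 30 days; 65 left).
−30 → Oct 31, 1783 (end of Oct, 31 days; 35 left).
−31 → Sep 30, 1783 (end of Sep, 30 days; 4 left).
−4 → Sep 26, 1783.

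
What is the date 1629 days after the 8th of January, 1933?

+365 (one year) → Jan 8, 1934 (1264 left).
+365 (one year) → Jan 8, 1935 (899 left).
+365 (one year) → Jan 8, 1936 (534 left).
+366 (one year; includes Feb 29, 1936) → Jan 8, 1937 (168 left).
Jan has 31 days: +24 → Feb 1, 1937 (144 left).
Feb has 28 days: +28 → Mar 1, 1937 (116 left).
Mar has 31 days: +31 → Apr 1, 1937 (85 left).
Apr has 30 days: +30 → May 1, 1937 (55 left).
May has 31 days: +31 → Jun 1, 1937 (24 left).
+24 → Jun 25, 1937.

June 25, 1937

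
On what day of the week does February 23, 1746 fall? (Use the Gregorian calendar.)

Wednesday

Doomsday rule: the anchor day for the 1700s is Sunday. For year 46: 46÷12 = 3 r 10, and 10÷4 = 2, so 3+10+2 = 15.
Sunday + 15 ≡ Monday — that's 1746's doomsday.
In February the doomsday date is Feb 28 (1746 is not a leap year).
Feb 23 is 5 days before Feb 28; 5 mod 7 = 5, so Monday − 5 = Wednesday.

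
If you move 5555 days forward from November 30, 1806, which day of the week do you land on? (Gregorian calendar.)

Thursday

Nov 30, 1806 is a Sunday.
5555 mod 7 = 4, so 5555 days after a Sunday is Sunday + 4 = Thursday.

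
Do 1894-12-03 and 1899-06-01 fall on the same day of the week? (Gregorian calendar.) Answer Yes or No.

From Dec 3, 1894 to Jun 1, 1899 is 1641 days.
1641 mod 7 = 3, so they are different weekdays.
(Dec 3, 1894 is a Monday; Jun 1, 1899 is a Thursday.)

No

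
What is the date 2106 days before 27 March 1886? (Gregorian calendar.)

−365 (one year) → Mar 27, 1885 (1741 left).
−365 (one year) → Mar 27, 1884 (1376 left).
−366 (one year; includes Feb 29, 1884) → Mar 27, 1883 (1010 left).
−365 (one year) → Mar 27, 1882 (645 left).
−365 (one year) → Mar 27, 1881 (280 left).
−27 → Feb 28, 1881 (end of Feb, 28 days; 253 left).
−28 → Jan 31, 1881 (end of Jan, 31 days; 225 left).
−31 → Dec 31, 1880 (end of Dec, 31 days; 194 left).
−31 → Nov 30, 1880 (end of Nov, 30 days; 163 left).
−30 → Oct 31, 1880 (end of Oct, 31 days; 133 left).
−31 → Sep 30, 1880 (end of Sep, 30 days; 102 left).
−30 → Aug 31, 1880 (end of Aug, 31 days; 72 left).
−31 → Jul 31, 1880 (end of Jul, 31 days; 41 left).
−31 → Jun 30, 1880 (end of Jun, 30 days; 10 left).
−10 → Jun 20, 1880.

June 20, 1880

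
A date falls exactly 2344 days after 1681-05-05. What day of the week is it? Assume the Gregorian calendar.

First find the weekday of May 5, 1681. Doomsday rule: the anchor day for the 1600s is Tuesday. For year 81: 81÷12 = 6 r 9, and 9÷4 = 2, so 6+9+2 = 17.
Tuesday + 17 ≡ Friday — that's 1681's doomsday.
In May the doomsday date is May 9.
May 5 is 4 days before May 9; 4 mod 7 = 4, so Friday − 4 = Monday.
2344 mod 7 = 6, so 2344 days after a Monday is Monday + 6 = Sunday.

Sunday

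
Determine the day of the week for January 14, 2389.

Saturday

Doomsday rule: the anchor day for the 2300s is Wednesday. For year 89: 89÷12 = 7 r 5, and 5÷4 = 1, so 7+5+1 = 13.
Wednesday + 13 ≡ Tuesday — that's 2389's doomsday.
In January the doomsday date is Jan 3 (2389 is not a leap year).
Jan 14 is 11 days after Jan 3; 11 mod 7 = 4, so Tuesday + 4 = Saturday.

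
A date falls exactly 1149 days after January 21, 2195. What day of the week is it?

Jan 21, 2195 is a Wednesday.
1149 mod 7 = 1, so 1149 days after a Wednesday is Wednesday + 1 = Thursday.

Thursday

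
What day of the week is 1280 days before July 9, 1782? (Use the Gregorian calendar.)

Jul 9, 1782 is a Tuesday.
1280 mod 7 = 6, so 1280 days before a Tuesday is Tuesday − 6 = Wednesday.

Wednesday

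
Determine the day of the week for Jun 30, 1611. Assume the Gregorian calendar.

Doomsday rule: the anchor day for the 1600s is Tuesday. For year 11: 11÷12 = 0 r 11, and 11÷4 = 2, so 0+11+2 = 13.
Tuesday + 13 ≡ Monday — that's 1611's doomsday.
In June the doomsday date is Jun 6.
Jun 30 is 24 days after Jun 6; 24 mod 7 = 3, so Monday + 3 = Thursday.

Thursday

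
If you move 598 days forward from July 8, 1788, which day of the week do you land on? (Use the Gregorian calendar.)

Friday

Jul 8, 1788 is a Tuesday.
598 mod 7 = 3, so 598 days after a Tuesday is Tuesday + 3 = Friday.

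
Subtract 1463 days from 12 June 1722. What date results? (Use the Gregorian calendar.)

−365 (one year) → Jun 12, 1721 (1098 left).
−365 (one year) → Jun 12, 1720 (733 left).
−366 (one year; includes Feb 29, 1720) → Jun 12, 1719 (367 left).
−12 → May 31, 1719 (end of May, 31 days; 355 left).
−31 → Apr 30, 1719 (end of Apr, 30 days; 324 left).
−30 → Mar 31, 1719 (end of Mar, 31 days; 294 left).
−31 → Feb 28, 1719 (end of Feb, 28 days; 263 left).
−28 → Jan 31, 1719 (end of Jan, 31 days; 235 left).
−31 → Dec 31, 1718 (end of Dec, 31 days; 204 left).
−31 → Nov 30, 1718 (end of Nov, 30 days; 173 left).
−30 → Oct 31, 1718 (end of Oct, 31 days; 143 left).
−31 → Sep 30, 1718 (end of Sep, 30 days; 112 left).
−30 → Aug 31, 1718 (end of Aug, 31 days; 82 left).
−31 → Jul 31, 1718 (end of Jul, 31 days; 51 left).
−31 → Jun 30, 1718 (end of Jun, 30 days; 20 left).
−20 → Jun 10, 1718.

June 10, 1718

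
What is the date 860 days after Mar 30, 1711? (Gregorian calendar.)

August 6, 1713

+366 (one year; includes Feb 29, 1712) → Mar 30, 1712 (494 left).
+365 (one year) → Mar 30, 1713 (129 left).
Mar has 31 days: +2 → Apr 1, 1713 (127 left).
Apr has 30 days: +30 → May 1, 1713 (97 left).
May has 31 days: +31 → Jun 1, 1713 (66 left).
Jun has 30 days: +30 → Jul 1, 1713 (36 left).
Jul has 31 days: +31 → Aug 1, 1713 (5 left).
+5 → Aug 6, 1713.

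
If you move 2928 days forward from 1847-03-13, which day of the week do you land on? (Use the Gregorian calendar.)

Monday

First find the weekday of Mar 13, 1847. Doomsday rule: the anchor day for the 1800s is Friday. For year 47: 47÷12 = 3 r 11, and 11÷4 = 2, so 3+11+2 = 16.
Friday + 16 ≡ Sunday — that's 1847's doomsday.
In March the doomsday date is Mar 14.
Mar 13 is 1 day before Mar 14; 1 mod 7 = 1, so Sunday − 1 = Saturday.
2928 mod 7 = 2, so 2928 days after a Saturday is Saturday + 2 = Monday.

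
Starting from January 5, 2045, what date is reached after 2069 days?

+365 (one year) → Jan 5, 2046 (1704 left).
+365 (one year) → Jan 5, 2047 (1339 left).
+365 (one year) → Jan 5, 2048 (974 left).
+366 (one year; includes Feb 29, 2048) → Jan 5, 2049 (608 left).
+365 (one year) → Jan 5, 2050 (243 left).
Jan has 31 days: +27 → Feb 1, 2050 (216 left).
Feb has 28 days: +28 → Mar 1, 2050 (188 left).
Mar has 31 days: +31 → Apr 1, 2050 (157 left).
Apr has 30 days: +30 → May 1, 2050 (127 left).
May has 31 days: +31 → Jun 1, 2050 (96 left).
Jun has 30 days: +30 → Jul 1, 2050 (66 left).
Jul has 31 days: +31 → Aug 1, 2050 (35 left).
Aug has 31 days: +31 → Sep 1, 2050 (4 left).
+4 → Sep 5, 2050.

September 5, 2050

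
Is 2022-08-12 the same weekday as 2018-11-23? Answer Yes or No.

From Nov 23, 2018 to Aug 12, 2022 is 1358 days.
1358 mod 7 = 0, so they are the same weekday.
(Nov 23, 2018 is a Friday; Aug 12, 2022 is a Friday.)

Yes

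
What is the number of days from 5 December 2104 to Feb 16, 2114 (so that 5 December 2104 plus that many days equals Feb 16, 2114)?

3360

Dec 5, 2104 → Dec 5, 2105: 365 days.
Dec 5, 2105 → Dec 5, 2106: 365 days.
Dec 5, 2106 → Dec 5, 2107: 365 days.
Dec 5, 2107 → Dec 5, 2108: 366 days (Feb 29, 2108 is in that span).
Dec 5, 2108 → Dec 5, 2109: 365 days.
Dec 5, 2109 → Dec 5, 2110: 365 days.
Dec 5, 2110 → Dec 5, 2111: 365 days.
Dec 5, 2111 → Dec 5, 2112: 366 days (Feb 29, 2112 is in that span).
Dec 5, 2112 → Dec 5, 2113: 365 days.
Dec 5, 2113 → Jan 5, 2114: 31 days (December has 31).
Jan 5, 2114 → Feb 5, 2114: 31 days (January has 31).
Feb 5, 2114 → Feb 16, 2114: 11 days.
Total: 3360 days.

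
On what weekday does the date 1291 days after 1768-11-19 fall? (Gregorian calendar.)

Nov 19, 1768 is a Saturday.
1291 mod 7 = 3, so 1291 days after a Saturday is Saturday + 3 = Tuesday.

Tuesday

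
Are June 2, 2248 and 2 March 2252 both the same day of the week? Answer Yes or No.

From Jun 2, 2248 to Mar 2, 2252 is 1369 days.
1369 mod 7 = 4, so they are different weekdays.
(Jun 2, 2248 is a Friday; Mar 2, 2252 is a Tuesday.)

No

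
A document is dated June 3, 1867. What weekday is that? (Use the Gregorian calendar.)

Doomsday rule: the anchor day for the 1800s is Friday. For year 67: 67÷12 = 5 r 7, and 7÷4 = 1, so 5+7+1 = 13.
Friday + 13 ≡ Thursday — that's 1867's doomsday.
In June the doomsday date is Jun 6.
Jun 3 is 3 days before Jun 6; 3 mod 7 = 3, so Thursday − 3 = Monday.

Monday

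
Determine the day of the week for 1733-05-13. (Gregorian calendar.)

Wednesday

Doomsday rule: the anchor day for the 1700s is Sunday. For year 33: 33÷12 = 2 r 9, and 9÷4 = 2, so 2+9+2 = 13.
Sunday + 13 ≡ Saturday — that's 1733's doomsday.
In May the doomsday date is May 9.
May 13 is 4 days after May 9; 4 mod 7 = 4, so Saturday + 4 = Wednesday.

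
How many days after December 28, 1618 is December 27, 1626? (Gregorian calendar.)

2921

Dec 28, 1618 → Dec 28, 1619: 365 days.
Dec 28, 1619 → Dec 28, 1620: 366 days (Feb 29, 1620 is in that span).
Dec 28, 1620 → Dec 28, 1621: 365 days.
Dec 28, 1621 → Dec 28, 1622: 365 days.
Dec 28, 1622 → Dec 28, 1623: 365 days.
Dec 28, 1623 → Dec 28, 1624: 366 days (Feb 29, 1624 is in that span).
Dec 28, 1624 → Dec 28, 1625: 365 days.
Dec 28, 1625 → Jan 28, 1626: 31 days (December has 31).
Jan 28, 1626 → Feb 28, 1626: 31 days (January has 31).
Feb 28, 1626 → Mar 28, 1626: 28 days (February has 28).
Mar 28, 1626 → Apr 28, 1626: 31 days (March has 31).
Apr 28, 1626 → May 28, 1626: 30 days (April has 30).
May 28, 1626 → Jun 28, 1626: 31 days (May has 31).
Jun 28, 1626 → Jul 28, 1626: 30 days (June has 30).
Jul 28, 1626 → Aug 28, 1626: 31 days (July has 31).
Aug 28, 1626 → Sep 28, 1626: 31 days (August has 31).
Sep 28, 1626 → Oct 28, 1626: 30 days (September has 30).
Oct 28, 1626 → Nov 28, 1626: 31 days (October has 31).
Nov 28, 1626 → Dec 27, 1626: 29 days.
Total: 2921 days.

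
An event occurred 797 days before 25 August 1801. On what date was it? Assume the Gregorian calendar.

−365 (one year) → Aug 25, 1800 (432 left).
−365 (one year) → Aug 25, 1799 (67 left).
−25 → Jul 31, 1799 (end of Jul, 31 days; 42 left).
−31 → Jun 30, 1799 (end of Jun, 30 days; 11 left).
−11 → Jun 19, 1799.

June 19, 1799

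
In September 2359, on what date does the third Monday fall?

September 1, 2359 is a Tuesday.
The first Monday is therefore September 7 (6 days later).
The third Monday is 7 + 2×7 = September 21.

September 21, 2359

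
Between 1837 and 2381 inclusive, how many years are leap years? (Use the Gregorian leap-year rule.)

132

Multiples of 4 in [1837,2381]: 136.
Of those, multiples of 100: 5 (not leap unless ÷400).
Multiples of 400: 1.
Leap years = 136 − 5 + 1 = 132.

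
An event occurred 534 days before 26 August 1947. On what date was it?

March 10, 1946

−365 (one year) → Aug 26, 1946 (169 left).
−26 → Jul 31, 1946 (end of Jul, 31 days; 143 left).
−31 → Jun 30, 1946 (end of Jun, 30 days; 112 left).
−30 → May 31, 1946 (end of May, 31 days; 82 left).
−31 → Apr 30, 1946 (end of Apr, 30 days; 51 left).
−30 → Mar 31, 1946 (end of Mar, 31 days; 21 left).
−21 → Mar 10, 1946.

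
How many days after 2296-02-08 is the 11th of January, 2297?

Feb 8, 2296 → Mar 8, 2296: 29 days (February has 29).
Mar 8, 2296 → Apr 8, 2296: 31 days (March has 31).
Apr 8, 2296 → May 8, 2296: 30 days (April has 30).
May 8, 2296 → Jun 8, 2296: 31 days (May has 31).
Jun 8, 2296 → Jul 8, 2296: 30 days (June has 30).
Jul 8, 2296 → Aug 8, 2296: 31 days (July has 31).
Aug 8, 2296 → Sep 8, 2296: 31 days (August has 31).
Sep 8, 2296 → Oct 8, 2296: 30 days (September has 30).
Oct 8, 2296 → Nov 8, 2296: 31 days (October has 31).
Nov 8, 2296 → Dec 8, 2296: 30 days (November has 30).
Dec 8, 2296 → Jan 8, 2297: 31 days (December has 31).
Jan 8, 2297 → Jan 11, 2297: 3 days.
Total: 338 days.

338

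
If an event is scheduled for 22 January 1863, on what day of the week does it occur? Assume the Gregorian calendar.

Thursday

Doomsday rule: the anchor day for the 1800s is Friday. For year 63: 63÷12 = 5 r 3, and 3÷4 = 0, so 5+3+0 = 8.
Friday + 8 ≡ Saturday — that's 1863's doomsday.
In January the doomsday date is Jan 3 (1863 is not a leap year).
Jan 22 is 19 days after Jan 3; 19 mod 7 = 5, so Saturday + 5 = Thursday.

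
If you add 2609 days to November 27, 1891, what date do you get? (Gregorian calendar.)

January 18, 1899

+366 (one year; includes Feb 29, 1892) → Nov 27, 1892 (2243 left).
+365 (one year) → Nov 27, 1893 (1878 left).
+365 (one year) → Nov 27, 1894 (1513 left).
+365 (one year) → Nov 27, 1895 (1148 left).
+366 (one year; includes Feb 29, 1896) → Nov 27, 1896 (782 left).
+365 (one year) → Nov 27, 1897 (417 left).
+365 (one year) → Nov 27, 1898 (52 left).
Nov has 30 days: +4 → Dec 1, 1898 (48 left).
Dec has 31 days: +31 → Jan 1, 1899 (17 left).
+17 → Jan 18, 1899.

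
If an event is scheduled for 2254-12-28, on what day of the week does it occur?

Doomsday rule: the anchor day for the 2200s is Friday. For year 54: 54÷12 = 4 r 6, and 6÷4 = 1, so 4+6+1 = 11.
Friday + 11 ≡ Tuesday — that's 2254's doomsday.
In December the doomsday date is Dec 12.
Dec 28 is 16 days after Dec 12; 16 mod 7 = 2, so Tuesday + 2 = Thursday.

Thursday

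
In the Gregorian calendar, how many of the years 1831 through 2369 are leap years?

131

Multiples of 4 in [1831,2369]: 135.
Of those, multiples of 100: 5 (not leap unless ÷400).
Multiples of 400: 1.
Leap years = 135 − 5 + 1 = 131.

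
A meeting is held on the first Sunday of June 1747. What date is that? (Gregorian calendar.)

June 1, 1747 is a Thursday.
The first Sunday is therefore June 4 (3 days later).

June 4, 1747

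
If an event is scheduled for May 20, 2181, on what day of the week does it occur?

Doomsday rule: the anchor day for the 2100s is Sunday. For year 81: 81÷12 = 6 r 9, and 9÷4 = 2, so 6+9+2 = 17.
Sunday + 17 ≡ Wednesday — that's 2181's doomsday.
In May the doomsday date is May 9.
May 20 is 11 days after May 9; 11 mod 7 = 4, so Wednesday + 4 = Sunday.

Sunday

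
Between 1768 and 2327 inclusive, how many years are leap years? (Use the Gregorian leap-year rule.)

Multiples of 4 in [1768,2327]: 140.
Of those, multiples of 100: 6 (not leap unless ÷400).
Multiples of 400: 1.
Leap years = 140 − 6 + 1 = 135.

135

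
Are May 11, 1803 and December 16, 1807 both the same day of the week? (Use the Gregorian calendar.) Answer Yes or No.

Yes

From May 11, 1803 to Dec 16, 1807 is 1680 days.
1680 mod 7 = 0, so they are the same weekday.
(May 11, 1803 is a Wednesday; Dec 16, 1807 is a Wednesday.)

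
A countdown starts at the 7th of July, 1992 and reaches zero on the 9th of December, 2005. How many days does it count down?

4903

Jul 7, 1992 → Jul 7, 1993: 365 days.
Jul 7, 1993 → Jul 7, 1994: 365 days.
Jul 7, 1994 → Jul 7, 1995: 365 days.
Jul 7, 1995 → Jul 7, 1996: 366 days (Feb 29, 1996 is in that span).
Jul 7, 1996 → Jul 7, 1997: 365 days.
Jul 7, 1997 → Jul 7, 1998: 365 days.
Jul 7, 1998 → Jul 7, 1999: 365 days.
Jul 7, 1999 → Jul 7, 2000: 366 days (Feb 29, 2000 is in that span).
Jul 7, 2000 → Jul 7, 2001: 365 days.
Jul 7, 2001 → Jul 7, 2002: 365 days.
Jul 7, 2002 → Jul 7, 2003: 365 days.
Jul 7, 2003 → Jul 7, 2004: 366 days (Feb 29, 2004 is in that span).
Jul 7, 2004 → Jul 7, 2005: 365 days.
Jul 7, 2005 → Aug 7, 2005: 31 days (July has 31).
Aug 7, 2005 → Sep 7, 2005: 31 days (August has 31).
Sep 7, 2005 → Oct 7, 2005: 30 days (September has 30).
Oct 7, 2005 → Nov 7, 2005: 31 days (October has 31).
Nov 7, 2005 → Dec 7, 2005: 30 days (November has 30).
Dec 7, 2005 → Dec 9, 2005: 2 days.
Total: 4903 days.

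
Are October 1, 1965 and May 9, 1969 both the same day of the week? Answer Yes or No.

Yes

From Oct 1, 1965 to May 9, 1969 is 1316 days.
1316 mod 7 = 0, so they are the same weekday.
(Oct 1, 1965 is a Friday; May 9, 1969 is a Friday.)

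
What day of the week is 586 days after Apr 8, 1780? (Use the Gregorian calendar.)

Thursday

First find the weekday of Apr 8, 1780. Doomsday rule: the anchor day for the 1700s is Sunday. For year 80: 80÷12 = 6 r 8, and 8÷4 = 2, so 6+8+2 = 16.
Sunday + 16 ≡ Tuesday — that's 1780's doomsday.
In April the doomsday date is Apr 4.
Apr 8 is 4 days after Apr 4; 4 mod 7 = 4, so Tuesday + 4 = Saturday.
586 mod 7 = 5, so 586 days after a Saturday is Saturday + 5 = Thursday.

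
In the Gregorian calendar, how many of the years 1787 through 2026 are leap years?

58

Multiples of 4 in [1787,2026]: 60.
Of those, multiples of 100: 3 (not leap unless ÷400).
Multiples of 400: 1.
Leap years = 60 − 3 + 1 = 58.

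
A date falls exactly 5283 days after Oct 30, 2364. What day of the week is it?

Wednesday

Oct 30, 2364 is a Friday.
5283 mod 7 = 5, so 5283 days after a Friday is Friday + 5 = Wednesday.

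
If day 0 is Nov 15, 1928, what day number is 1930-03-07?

Nov 15, 1928 → Nov 15, 1929: 365 days.
Nov 15, 1929 → Dec 15, 1929: 30 days (November has 30).
Dec 15, 1929 → Jan 15, 1930: 31 days (December has 31).
Jan 15, 1930 → Feb 15, 1930: 31 days (January has 31).
Feb 15, 1930 → Mar 7, 1930: 20 days.
Total: 477 days.

477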